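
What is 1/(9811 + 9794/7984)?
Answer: 3992/39170409 ≈ 0.00010191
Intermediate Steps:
1/(9811 + 9794/7984) = 1/(9811 + 9794*(1/7984)) = 1/(9811 + 4897/3992) = 1/(39170409/3992) = 3992/39170409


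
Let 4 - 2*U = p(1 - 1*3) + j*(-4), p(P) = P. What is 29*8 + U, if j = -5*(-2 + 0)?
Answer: 255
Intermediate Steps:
j = 10 (j = -5*(-2) = 10)
U = 23 (U = 2 - ((1 - 1*3) + 10*(-4))/2 = 2 - ((1 - 3) - 40)/2 = 2 - (-2 - 40)/2 = 2 - 1/2*(-42) = 2 + 21 = 23)
29*8 + U = 29*8 + 23 = 232 + 23 = 255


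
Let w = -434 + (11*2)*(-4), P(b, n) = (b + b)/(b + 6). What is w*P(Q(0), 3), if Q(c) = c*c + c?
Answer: 0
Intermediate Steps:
Q(c) = c + c**2 (Q(c) = c**2 + c = c + c**2)
P(b, n) = 2*b/(6 + b) (P(b, n) = (2*b)/(6 + b) = 2*b/(6 + b))
w = -522 (w = -434 + 22*(-4) = -434 - 88 = -522)
w*P(Q(0), 3) = -1044*0*(1 + 0)/(6 + 0*(1 + 0)) = -1044*0*1/(6 + 0*1) = -1044*0/(6 + 0) = -1044*0/6 = -522*0 = 0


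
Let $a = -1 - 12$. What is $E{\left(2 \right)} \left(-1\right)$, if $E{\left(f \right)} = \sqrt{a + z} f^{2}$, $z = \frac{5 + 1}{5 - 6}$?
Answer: $- 4 i \sqrt{19} \approx - 17.436 i$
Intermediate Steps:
$a = -13$ ($a = -1 - 12 = -13$)
$z = -6$ ($z = \frac{6}{-1} = 6 \left(-1\right) = -6$)
$E{\left(f \right)} = i \sqrt{19} f^{2}$ ($E{\left(f \right)} = \sqrt{-13 - 6} f^{2} = \sqrt{-19} f^{2} = i \sqrt{19} f^{2}$)
$E{\left(2 \right)} \left(-1\right) = i \sqrt{19} \cdot 2^{2} \left(-1\right) = i \sqrt{19} \cdot 4 \left(-1\right) = 4 i \sqrt{19} \left(-1\right) = - 4 i \sqrt{19}$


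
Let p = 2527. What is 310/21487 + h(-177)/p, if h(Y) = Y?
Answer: -3019829/54297649 ≈ -0.055616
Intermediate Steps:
310/21487 + h(-177)/p = 310/21487 - 177/2527 = -3019829/54297649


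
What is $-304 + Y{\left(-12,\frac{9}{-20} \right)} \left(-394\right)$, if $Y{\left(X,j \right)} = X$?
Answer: $4424$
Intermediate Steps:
$-304 + Y{\left(-12,\frac{9}{-20} \right)} \left(-394\right) = -304 - -4728 = -304 + 4728 = 4424$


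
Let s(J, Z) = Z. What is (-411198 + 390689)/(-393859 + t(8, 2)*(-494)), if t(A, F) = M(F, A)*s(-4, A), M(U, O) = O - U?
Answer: 20509/417571 ≈ 0.049115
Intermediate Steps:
t(A, F) = A*(A - F) (t(A, F) = (A - F)*A = A*(A - F))
(-411198 + 390689)/(-393859 + t(8, 2)*(-494)) = (-411198 + 390689)/(-393859 + (8*(8 - 1*2))*(-494)) = -20509/(-393859 + (8*(8 - 2))*(-494)) = -20509/(-393859 + (8*6)*(-494)) = -20509/(-393859 + 48*(-494)) = -20509/(-393859 - 23712) = -20509/(-417571) = -20509*(-1/417571) = 20509/417571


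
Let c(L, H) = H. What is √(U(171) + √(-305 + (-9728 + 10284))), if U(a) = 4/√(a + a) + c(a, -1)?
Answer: √(-3249 + 114*√38 + 3249*√251)/57 ≈ 3.8806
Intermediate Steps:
U(a) = -1 + 2*√2/√a (U(a) = 4/√(a + a) - 1 = 4/√(2*a) - 1 = 4/(√2*√a) - 1 = (√2/(2*√a))*4 - 1 = 2*√2/√a - 1 = -1 + 2*√2/√a)
√(U(171) + √(-305 + (-9728 + 10284))) = √((-1 + 2*√2/√171) + √(-305 + (-9728 + 10284))) = √((-1 + 2*√2*(√19/57)) + √(-305 + 556)) = √((-1 + 2*√38/57) + √251) = √(-1 + √251 + 2*√38/57)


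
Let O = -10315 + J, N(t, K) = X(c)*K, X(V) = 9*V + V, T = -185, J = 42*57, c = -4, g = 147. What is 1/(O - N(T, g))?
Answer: -1/2041 ≈ -0.00048996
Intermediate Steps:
J = 2394
X(V) = 10*V
N(t, K) = -40*K (N(t, K) = (10*(-4))*K = -40*K)
O = -7921 (O = -10315 + 2394 = -7921)
1/(O - N(T, g)) = 1/(-7921 - (-40)*147) = 1/(-7921 - 1*(-5880)) = 1/(-7921 + 5880) = 1/(-2041) = -1/2041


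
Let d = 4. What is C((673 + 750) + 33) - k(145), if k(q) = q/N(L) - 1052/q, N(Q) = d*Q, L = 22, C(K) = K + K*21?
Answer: 408799871/12760 ≈ 32038.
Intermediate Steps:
C(K) = 22*K (C(K) = K + 21*K = 22*K)
N(Q) = 4*Q
k(q) = -1052/q + q/88 (k(q) = q/((4*22)) - 1052/q = q/88 - 1052/q = -1052/q + q/88)
C((673 + 750) + 33) - k(145) = 22*((673 + 750) + 33) - (-1052/145 + (1/88)*145) = 22*(1423 + 33) - (-1052*1/145 + 145/88) = 22*1456 - (-1052/145 + 145/88) = 32032 - 1*(-71551/12760) = 32032 + 71551/12760 = 408799871/12760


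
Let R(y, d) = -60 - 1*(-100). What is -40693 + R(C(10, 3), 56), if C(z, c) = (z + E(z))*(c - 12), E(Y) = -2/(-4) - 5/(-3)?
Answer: -40653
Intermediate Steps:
E(Y) = 13/6 (E(Y) = -2*(-1/4) - 5*(-1/3) = 1/2 + 5/3 = 13/6)
C(z, c) = (-12 + c)*(13/6 + z) (C(z, c) = (z + 13/6)*(c - 12) = (13/6 + z)*(-12 + c) = (-12 + c)*(13/6 + z))
R(y, d) = 40 (R(y, d) = -60 + 100 = 40)
-40693 + R(C(10, 3), 56) = -40693 + 40 = -40653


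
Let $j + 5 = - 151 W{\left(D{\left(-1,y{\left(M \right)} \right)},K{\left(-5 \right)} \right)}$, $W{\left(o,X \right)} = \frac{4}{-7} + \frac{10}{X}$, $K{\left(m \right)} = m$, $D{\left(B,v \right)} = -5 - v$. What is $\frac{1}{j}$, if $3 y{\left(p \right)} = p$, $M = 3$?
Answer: $\frac{7}{2683} \approx 0.002609$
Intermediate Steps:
$y{\left(p \right)} = \frac{p}{3}$
$W{\left(o,X \right)} = - \frac{4}{7} + \frac{10}{X}$ ($W{\left(o,X \right)} = 4 \left(- \frac{1}{7}\right) + \frac{10}{X} = - \frac{4}{7} + \frac{10}{X}$)
$j = \frac{2683}{7}$ ($j = -5 - 151 \left(- \frac{4}{7} + \frac{10}{-5}\right) = -5 - 151 \left(- \frac{4}{7} + 10 \left(- \frac{1}{5}\right)\right) = -5 - 151 \left(- \frac{4}{7} - 2\right) = -5 - - \frac{2718}{7} = -5 + \frac{2718}{7} = \frac{2683}{7} \approx 383.29$)
$\frac{1}{j} = \frac{1}{\frac{2683}{7}} = \frac{7}{2683}$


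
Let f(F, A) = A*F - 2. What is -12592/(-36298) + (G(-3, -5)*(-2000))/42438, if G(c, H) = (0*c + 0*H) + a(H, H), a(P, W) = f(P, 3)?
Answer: 442127824/385103631 ≈ 1.1481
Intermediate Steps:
f(F, A) = -2 + A*F
a(P, W) = -2 + 3*P
G(c, H) = -2 + 3*H (G(c, H) = (0*c + 0*H) + (-2 + 3*H) = (0 + 0) + (-2 + 3*H) = 0 + (-2 + 3*H) = -2 + 3*H)
-12592/(-36298) + (G(-3, -5)*(-2000))/42438 = -12592/(-36298) + ((-2 + 3*(-5))*(-2000))/42438 = -12592*(-1/36298) + ((-2 - 15)*(-2000))*(1/42438) = 6296/18149 - 17*(-2000)*(1/42438) = 6296/18149 + 34000*(1/42438) = 6296/18149 + 17000/21219 = 442127824/385103631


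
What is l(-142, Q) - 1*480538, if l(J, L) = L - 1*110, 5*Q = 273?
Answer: -2402967/5 ≈ -4.8059e+5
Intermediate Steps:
Q = 273/5 (Q = (⅕)*273 = 273/5 ≈ 54.600)
l(J, L) = -110 + L (l(J, L) = L - 110 = -110 + L)
l(-142, Q) - 1*480538 = (-110 + 273/5) - 1*480538 = -277/5 - 480538 = -2402967/5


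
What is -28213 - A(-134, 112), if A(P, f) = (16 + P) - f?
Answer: -27983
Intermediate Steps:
A(P, f) = 16 + P - f
-28213 - A(-134, 112) = -28213 - (16 - 134 - 1*112) = -28213 - (16 - 134 - 112) = -28213 - 1*(-230) = -28213 + 230 = -27983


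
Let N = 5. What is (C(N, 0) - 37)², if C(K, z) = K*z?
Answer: 1369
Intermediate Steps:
(C(N, 0) - 37)² = (5*0 - 37)² = (0 - 37)² = (-37)² = 1369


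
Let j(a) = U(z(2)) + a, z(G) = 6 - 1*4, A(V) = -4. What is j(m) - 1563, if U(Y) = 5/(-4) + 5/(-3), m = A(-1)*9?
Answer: -19223/12 ≈ -1601.9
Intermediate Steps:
m = -36 (m = -4*9 = -36)
z(G) = 2 (z(G) = 6 - 4 = 2)
U(Y) = -35/12 (U(Y) = 5*(-1/4) + 5*(-1/3) = -5/4 - 5/3 = -35/12)
j(a) = -35/12 + a
j(m) - 1563 = (-35/12 - 36) - 1563 = -467/12 - 1563 = -19223/12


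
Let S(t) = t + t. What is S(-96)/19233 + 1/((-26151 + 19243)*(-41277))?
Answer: -6083016871/609347419692 ≈ -0.0099828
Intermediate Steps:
S(t) = 2*t
S(-96)/19233 + 1/((-26151 + 19243)*(-41277)) = (2*(-96))/19233 + 1/((-26151 + 19243)*(-41277)) = -192*1/19233 - 1/41277/(-6908) = -64/6411 - 1/6908*(-1/41277) = -64/6411 + 1/285141516 = -6083016871/609347419692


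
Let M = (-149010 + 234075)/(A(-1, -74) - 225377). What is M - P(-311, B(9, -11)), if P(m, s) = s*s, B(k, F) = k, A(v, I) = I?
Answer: -18346596/225451 ≈ -81.377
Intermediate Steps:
P(m, s) = s**2
M = -85065/225451 (M = (-149010 + 234075)/(-74 - 225377) = 85065/(-225451) = 85065*(-1/225451) = -85065/225451 ≈ -0.37731)
M - P(-311, B(9, -11)) = -85065/225451 - 1*9**2 = -85065/225451 - 1*81 = -85065/225451 - 81 = -18346596/225451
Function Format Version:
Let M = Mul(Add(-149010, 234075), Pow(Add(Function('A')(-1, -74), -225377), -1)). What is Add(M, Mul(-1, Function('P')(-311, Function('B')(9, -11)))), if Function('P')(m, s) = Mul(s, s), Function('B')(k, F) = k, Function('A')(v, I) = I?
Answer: Rational(-18346596, 225451) ≈ -81.377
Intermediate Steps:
Function('P')(m, s) = Pow(s, 2)
M = Rational(-85065, 225451) (M = Mul(Add(-149010, 234075), Pow(Add(-74, -225377), -1)) = Mul(85065, Pow(-225451, -1)) = Mul(85065, Rational(-1, 225451)) = Rational(-85065, 225451) ≈ -0.37731)
Add(M, Mul(-1, Function('P')(-311, Function('B')(9, -11)))) = Add(Rational(-85065, 225451), Mul(-1, Pow(9, 2))) = Add(Rational(-85065, 225451), Mul(-1, 81)) = Add(Rational(-85065, 225451), -81) = Rational(-18346596, 225451)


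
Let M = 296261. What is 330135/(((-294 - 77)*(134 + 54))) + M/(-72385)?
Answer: -44560434203/5048708980 ≈ -8.8261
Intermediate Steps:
330135/(((-294 - 77)*(134 + 54))) + M/(-72385) = 330135/(((-294 - 77)*(134 + 54))) + 296261/(-72385) = 330135/((-371*188)) + 296261*(-1/72385) = 330135/(-69748) - 296261/72385 = 330135*(-1/69748) - 296261/72385 = -330135/69748 - 296261/72385 = -44560434203/5048708980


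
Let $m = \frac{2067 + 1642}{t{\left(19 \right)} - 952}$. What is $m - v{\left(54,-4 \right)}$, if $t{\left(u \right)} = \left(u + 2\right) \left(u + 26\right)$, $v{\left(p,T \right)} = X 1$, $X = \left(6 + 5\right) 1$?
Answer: $- \frac{3786}{7} \approx -540.86$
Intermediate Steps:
$X = 11$ ($X = 11 \cdot 1 = 11$)
$v{\left(p,T \right)} = 11$ ($v{\left(p,T \right)} = 11 \cdot 1 = 11$)
$t{\left(u \right)} = \left(2 + u\right) \left(26 + u\right)$
$m = - \frac{3709}{7}$ ($m = \frac{2067 + 1642}{\left(52 + 19^{2} + 28 \cdot 19\right) - 952} = \frac{3709}{\left(52 + 361 + 532\right) - 952} = \frac{3709}{945 - 952} = \frac{3709}{-7} = 3709 \left(- \frac{1}{7}\right) = - \frac{3709}{7} \approx -529.86$)
$m - v{\left(54,-4 \right)} = - \frac{3709}{7} - 11 = - \frac{3786}{7}$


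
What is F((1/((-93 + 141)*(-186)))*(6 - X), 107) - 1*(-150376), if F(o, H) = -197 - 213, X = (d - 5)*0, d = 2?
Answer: 149966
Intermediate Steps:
X = 0 (X = (2 - 5)*0 = -3*0 = 0)
F(o, H) = -410
F((1/((-93 + 141)*(-186)))*(6 - X), 107) - 1*(-150376) = -410 - 1*(-150376) = -410 + 150376 = 149966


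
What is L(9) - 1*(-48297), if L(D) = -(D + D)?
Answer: 48279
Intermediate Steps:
L(D) = -2*D
L(9) - 1*(-48297) = -2*9 - 1*(-48297) = -18 + 48297 = 48279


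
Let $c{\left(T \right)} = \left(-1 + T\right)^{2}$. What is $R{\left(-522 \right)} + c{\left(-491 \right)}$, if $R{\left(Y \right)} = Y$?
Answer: $241542$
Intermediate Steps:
$R{\left(-522 \right)} + c{\left(-491 \right)} = -522 + \left(-1 - 491\right)^{2} = -522 + \left(-492\right)^{2} = -522 + 242064 = 241542$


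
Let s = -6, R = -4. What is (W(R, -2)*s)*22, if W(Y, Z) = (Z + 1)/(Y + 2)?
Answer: -66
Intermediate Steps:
W(Y, Z) = (1 + Z)/(2 + Y)
(W(R, -2)*s)*22 = (((1 - 2)/(2 - 4))*(-6))*22 = ((-1/(-2))*(-6))*22 = (-½*(-1)*(-6))*22 = ((½)*(-6))*22 = -3*22 = -66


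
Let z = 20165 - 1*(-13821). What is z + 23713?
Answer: 57699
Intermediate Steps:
z = 33986 (z = 20165 + 13821 = 33986)
z + 23713 = 33986 + 23713 = 57699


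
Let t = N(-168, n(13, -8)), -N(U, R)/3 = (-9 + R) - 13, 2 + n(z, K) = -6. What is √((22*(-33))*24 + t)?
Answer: 9*I*√214 ≈ 131.66*I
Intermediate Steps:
n(z, K) = -8 (n(z, K) = -2 - 6 = -8)
N(U, R) = 66 - 3*R (N(U, R) = -3*((-9 + R) - 13) = -3*(-22 + R) = 66 - 3*R)
t = 90 (t = 66 - 3*(-8) = 66 + 24 = 90)
√((22*(-33))*24 + t) = √((22*(-33))*24 + 90) = √(-726*24 + 90) = √(-17424 + 90) = √(-17334) = 9*I*√214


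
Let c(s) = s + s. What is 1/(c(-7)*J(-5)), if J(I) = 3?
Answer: -1/42 ≈ -0.023810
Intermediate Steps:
c(s) = 2*s
1/(c(-7)*J(-5)) = 1/((2*(-7))*3) = 1/(-14*3) = 1/(-42) = -1/42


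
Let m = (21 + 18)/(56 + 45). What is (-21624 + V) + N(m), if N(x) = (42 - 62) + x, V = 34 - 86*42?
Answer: -2547383/101 ≈ -25222.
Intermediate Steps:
V = -3578 (V = 34 - 3612 = -3578)
m = 39/101 ≈ 0.38614
N(x) = -20 + x
(-21624 + V) + N(m) = (-21624 - 3578) + (-20 + 39/101) = -25202 - 1981/101 = -2547383/101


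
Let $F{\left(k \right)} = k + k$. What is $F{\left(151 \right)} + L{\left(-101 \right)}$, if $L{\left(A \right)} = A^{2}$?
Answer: $10503$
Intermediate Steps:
$F{\left(k \right)} = 2 k$
$F{\left(151 \right)} + L{\left(-101 \right)} = 2 \cdot 151 + \left(-101\right)^{2} = 302 + 10201 = 10503$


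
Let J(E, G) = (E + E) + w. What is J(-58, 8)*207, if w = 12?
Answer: -21528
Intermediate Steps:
J(E, G) = 12 + 2*E (J(E, G) = (E + E) + 12 = 2*E + 12 = 12 + 2*E)
J(-58, 8)*207 = (12 + 2*(-58))*207 = (12 - 116)*207 = -104*207 = -21528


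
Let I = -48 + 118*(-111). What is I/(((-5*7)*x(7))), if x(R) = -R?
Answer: -1878/35 ≈ -53.657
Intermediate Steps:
I = -13146 (I = -48 - 13098 = -13146)
I/(((-5*7)*x(7))) = -13146/((-5*7)*(-1*7)) = -13146/((-35*(-7))) = -13146/245 = -13146*1/245 = -1878/35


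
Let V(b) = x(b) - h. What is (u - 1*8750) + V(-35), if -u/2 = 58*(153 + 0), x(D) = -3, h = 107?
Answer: -26608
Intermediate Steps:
u = -17748 (u = -116*(153 + 0) = -116*153 = -2*8874 = -17748)
V(b) = -110 (V(b) = -3 - 1*107 = -3 - 107 = -110)
(u - 1*8750) + V(-35) = (-17748 - 1*8750) - 110 = (-17748 - 8750) - 110 = -26498 - 110 = -26608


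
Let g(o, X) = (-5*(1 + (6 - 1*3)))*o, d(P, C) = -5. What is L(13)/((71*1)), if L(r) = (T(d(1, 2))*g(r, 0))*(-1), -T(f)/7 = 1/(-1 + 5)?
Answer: -455/71 ≈ -6.4084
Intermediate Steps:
T(f) = -7/4 (T(f) = -7/(-1 + 5) = -7/4)
g(o, X) = -20*o (g(o, X) = (-5*(1 + (6 - 3)))*o = (-5*(1 + 3))*o = (-5*4)*o = -20*o)
L(r) = -35*r (L(r) = -(-35)*r*(-1) = (35*r)*(-1) = -35*r)
L(13)/((71*1)) = (-35*13)/((71*1)) = -455/71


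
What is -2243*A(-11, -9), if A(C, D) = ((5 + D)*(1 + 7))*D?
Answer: -645984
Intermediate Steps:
A(C, D) = D*(40 + 8*D) (A(C, D) = ((5 + D)*8)*D = (40 + 8*D)*D = D*(40 + 8*D))
-2243*A(-11, -9) = -17944*(-9)*(5 - 9) = -17944*(-9)*(-4) = -2243*288 = -645984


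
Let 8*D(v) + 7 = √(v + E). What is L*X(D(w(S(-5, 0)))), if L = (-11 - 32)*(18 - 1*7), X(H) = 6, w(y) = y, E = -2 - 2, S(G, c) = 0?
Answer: -2838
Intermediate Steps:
E = -4
D(v) = -7/8 + √(-4 + v)/8 (D(v) = -7/8 + √(v - 4)/8 = -7/8 + √(-4 + v)/8)
L = -473 (L = -43*(18 - 7) = -43*11 = -473)
L*X(D(w(S(-5, 0)))) = -473*6 = -2838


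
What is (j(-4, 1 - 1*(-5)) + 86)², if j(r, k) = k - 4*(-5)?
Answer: 12544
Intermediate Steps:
j(r, k) = 20 + k (j(r, k) = k + 20 = 20 + k)
(j(-4, 1 - 1*(-5)) + 86)² = ((20 + (1 - 1*(-5))) + 86)² = ((20 + (1 + 5)) + 86)² = ((20 + 6) + 86)² = (26 + 86)² = 112² = 12544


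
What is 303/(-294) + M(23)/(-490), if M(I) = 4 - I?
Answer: -243/245 ≈ -0.99184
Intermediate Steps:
303/(-294) + M(23)/(-490) = 303/(-294) + (4 - 1*23)/(-490) = 303*(-1/294) + (4 - 23)*(-1/490) = -101/98 - 19*(-1/490) = -101/98 + 19/490 = -243/245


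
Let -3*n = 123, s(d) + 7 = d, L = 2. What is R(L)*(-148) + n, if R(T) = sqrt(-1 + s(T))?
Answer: -41 - 148*I*sqrt(6) ≈ -41.0 - 362.52*I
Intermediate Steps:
s(d) = -7 + d
n = -41 (n = -1/3*123 = -41)
R(T) = sqrt(-8 + T) (R(T) = sqrt(-1 + (-7 + T)) = sqrt(-8 + T))
R(L)*(-148) + n = sqrt(-8 + 2)*(-148) - 41 = sqrt(-6)*(-148) - 41 = (I*sqrt(6))*(-148) - 41 = -148*I*sqrt(6) - 41 = -41 - 148*I*sqrt(6)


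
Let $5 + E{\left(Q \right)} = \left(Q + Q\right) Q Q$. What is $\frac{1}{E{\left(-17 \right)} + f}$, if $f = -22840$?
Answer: $- \frac{1}{32671} \approx -3.0608 \cdot 10^{-5}$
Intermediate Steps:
$E{\left(Q \right)} = -5 + 2 Q^{3}$ ($E{\left(Q \right)} = -5 + \left(Q + Q\right) Q Q = -5 + 2 Q Q Q = -5 + 2 Q^{2} Q = -5 + 2 Q^{3}$)
$\frac{1}{E{\left(-17 \right)} + f} = \frac{1}{\left(-5 + 2 \left(-17\right)^{3}\right) - 22840} = \frac{1}{\left(-5 + 2 \left(-4913\right)\right) - 22840} = \frac{1}{\left(-5 - 9826\right) - 22840} = \frac{1}{-9831 - 22840} = \frac{1}{-32671} = - \frac{1}{32671}$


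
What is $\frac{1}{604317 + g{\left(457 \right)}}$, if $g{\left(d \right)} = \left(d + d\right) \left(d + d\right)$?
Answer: $\frac{1}{1439713} \approx 6.9458 \cdot 10^{-7}$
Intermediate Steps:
$g{\left(d \right)} = 4 d^{2}$ ($g{\left(d \right)} = 2 d 2 d = 4 d^{2}$)
$\frac{1}{604317 + g{\left(457 \right)}} = \frac{1}{604317 + 4 \cdot 457^{2}} = \frac{1}{604317 + 4 \cdot 208849} = \frac{1}{604317 + 835396} = \frac{1}{1439713}$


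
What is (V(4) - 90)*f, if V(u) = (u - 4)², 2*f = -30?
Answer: 1350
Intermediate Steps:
f = -15 (f = (½)*(-30) = -15)
V(u) = (-4 + u)²
(V(4) - 90)*f = ((-4 + 4)² - 90)*(-15) = (0² - 90)*(-15) = (0 - 90)*(-15) = -90*(-15) = 1350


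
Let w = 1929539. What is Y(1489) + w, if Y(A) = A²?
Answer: 4146660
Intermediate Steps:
Y(1489) + w = 1489² + 1929539 = 2217121 + 1929539 = 4146660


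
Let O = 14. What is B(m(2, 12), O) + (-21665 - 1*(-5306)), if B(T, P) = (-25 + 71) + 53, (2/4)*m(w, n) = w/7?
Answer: -16260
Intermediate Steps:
m(w, n) = 2*w/7 (m(w, n) = 2*(w/7) = 2*w/7)
B(T, P) = 99 (B(T, P) = 46 + 53 = 99)
B(m(2, 12), O) + (-21665 - 1*(-5306)) = 99 + (-21665 - 1*(-5306)) = 99 + (-21665 + 5306) = 99 - 16359 = -16260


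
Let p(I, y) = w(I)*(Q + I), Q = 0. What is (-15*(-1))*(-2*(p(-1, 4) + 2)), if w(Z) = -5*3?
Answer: -510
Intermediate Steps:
w(Z) = -15
p(I, y) = -15*I (p(I, y) = -15*(0 + I) = -15*I)
(-15*(-1))*(-2*(p(-1, 4) + 2)) = (-15*(-1))*(-2*(-15*(-1) + 2)) = 15*(-2*(15 + 2)) = 15*(-2*17) = 15*(-34) = -510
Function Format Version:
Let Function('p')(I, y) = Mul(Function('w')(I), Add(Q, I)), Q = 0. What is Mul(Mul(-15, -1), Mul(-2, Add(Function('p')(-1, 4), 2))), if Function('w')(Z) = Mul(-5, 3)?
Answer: -510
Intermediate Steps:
Function('w')(Z) = -15
Function('p')(I, y) = Mul(-15, I) (Function('p')(I, y) = Mul(-15, Add(0, I)) = Mul(-15, I))
Mul(Mul(-15, -1), Mul(-2, Add(Function('p')(-1, 4), 2))) = Mul(Mul(-15, -1), Mul(-2, Add(Mul(-15, -1), 2))) = Mul(15, Mul(-2, Add(15, 2))) = Mul(15, Mul(-2, 17)) = Mul(15, -34) = -510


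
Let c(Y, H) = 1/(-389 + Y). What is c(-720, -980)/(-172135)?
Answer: 1/190897715 ≈ 5.2384e-9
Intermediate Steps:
c(-720, -980)/(-172135) = 1/(-389 - 720*(-172135)) = -1/172135/(-1109) = -1/1109*(-1/172135) = 1/190897715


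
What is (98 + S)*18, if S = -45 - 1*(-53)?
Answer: 1908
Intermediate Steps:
S = 8 (S = -45 + 53 = 8)
(98 + S)*18 = (98 + 8)*18 = 106*18 = 1908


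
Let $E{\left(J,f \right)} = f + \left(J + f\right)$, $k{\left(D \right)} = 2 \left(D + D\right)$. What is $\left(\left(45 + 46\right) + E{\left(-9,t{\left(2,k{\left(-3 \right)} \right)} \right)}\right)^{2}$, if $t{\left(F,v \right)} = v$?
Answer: $3364$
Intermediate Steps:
$k{\left(D \right)} = 4 D$ ($k{\left(D \right)} = 2 \cdot 2 D = 4 D$)
$E{\left(J,f \right)} = J + 2 f$
$\left(\left(45 + 46\right) + E{\left(-9,t{\left(2,k{\left(-3 \right)} \right)} \right)}\right)^{2} = \left(\left(45 + 46\right) + \left(-9 + 2 \cdot 4 \left(-3\right)\right)\right)^{2} = \left(91 + \left(-9 + 2 \left(-12\right)\right)\right)^{2} = \left(91 - 33\right)^{2} = 58^{2} = 3364$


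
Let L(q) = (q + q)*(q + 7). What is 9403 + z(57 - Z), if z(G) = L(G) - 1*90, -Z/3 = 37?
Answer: 68113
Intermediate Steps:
Z = -111 (Z = -3*37 = -111)
L(q) = 2*q*(7 + q) (L(q) = (2*q)*(7 + q) = 2*q*(7 + q))
z(G) = -90 + 2*G*(7 + G) (z(G) = 2*G*(7 + G) - 1*90 = 2*G*(7 + G) - 90 = -90 + 2*G*(7 + G))
9403 + z(57 - Z) = 9403 + (-90 + 2*(57 - 1*(-111))*(7 + (57 - 1*(-111)))) = 9403 + (-90 + 2*(57 + 111)*(7 + (57 + 111))) = 9403 + (-90 + 2*168*(7 + 168)) = 9403 + (-90 + 2*168*175) = 9403 + (-90 + 58800) = 9403 + 58710 = 68113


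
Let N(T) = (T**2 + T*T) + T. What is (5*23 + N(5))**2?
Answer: 28900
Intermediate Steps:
N(T) = T + 2*T**2 (N(T) = (T**2 + T**2) + T = 2*T**2 + T = T + 2*T**2)
(5*23 + N(5))**2 = (5*23 + 5*(1 + 2*5))**2 = (115 + 5*(1 + 10))**2 = (115 + 5*11)**2 = (115 + 55)**2 = 170**2 = 28900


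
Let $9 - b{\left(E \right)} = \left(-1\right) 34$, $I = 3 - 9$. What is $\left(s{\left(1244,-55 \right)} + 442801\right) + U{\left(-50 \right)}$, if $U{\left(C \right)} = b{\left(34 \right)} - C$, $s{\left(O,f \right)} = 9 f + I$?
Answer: $442393$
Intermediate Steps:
$I = -6$
$b{\left(E \right)} = 43$ ($b{\left(E \right)} = 9 - \left(-1\right) 34 = 9 - -34 = 9 + 34 = 43$)
$s{\left(O,f \right)} = -6 + 9 f$ ($s{\left(O,f \right)} = 9 f - 6 = -6 + 9 f$)
$U{\left(C \right)} = 43 - C$
$\left(s{\left(1244,-55 \right)} + 442801\right) + U{\left(-50 \right)} = \left(\left(-6 + 9 \left(-55\right)\right) + 442801\right) + \left(43 - -50\right) = \left(\left(-6 - 495\right) + 442801\right) + \left(43 + 50\right) = \left(-501 + 442801\right) + 93 = 442300 + 93 = 442393$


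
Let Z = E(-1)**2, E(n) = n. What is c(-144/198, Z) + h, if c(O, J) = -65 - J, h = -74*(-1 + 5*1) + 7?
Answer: -355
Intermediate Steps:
h = -289 (h = -74*(-1 + 5) + 7 = -74*4 + 7 = -296 + 7 = -289)
Z = 1 (Z = (-1)**2 = 1)
c(-144/198, Z) + h = (-65 - 1*1) - 289 = (-65 - 1) - 289 = -66 - 289 = -355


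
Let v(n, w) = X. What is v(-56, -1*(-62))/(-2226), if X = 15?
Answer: -5/742 ≈ -0.0067385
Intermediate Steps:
v(n, w) = 15
v(-56, -1*(-62))/(-2226) = 15/(-2226) = 15*(-1/2226) = -5/742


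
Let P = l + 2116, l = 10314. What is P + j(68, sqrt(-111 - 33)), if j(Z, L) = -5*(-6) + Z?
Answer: 12528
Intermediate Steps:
P = 12430 (P = 10314 + 2116 = 12430)
j(Z, L) = 30 + Z
P + j(68, sqrt(-111 - 33)) = 12430 + (30 + 68) = 12430 + 98 = 12528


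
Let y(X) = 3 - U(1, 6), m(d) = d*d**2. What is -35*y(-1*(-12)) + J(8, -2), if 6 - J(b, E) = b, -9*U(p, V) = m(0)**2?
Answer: -107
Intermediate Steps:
m(d) = d**3
U(p, V) = 0 (U(p, V) = -(0**3)**2/9 = -1/9*0**2 = -1/9*0 = 0)
J(b, E) = 6 - b
y(X) = 3 (y(X) = 3 - 1*0 = 3 + 0 = 3)
-35*y(-1*(-12)) + J(8, -2) = -35*3 + (6 - 1*8) = -105 + (6 - 8) = -105 - 2 = -107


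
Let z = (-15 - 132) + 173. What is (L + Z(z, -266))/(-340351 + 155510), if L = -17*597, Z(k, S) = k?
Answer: 10123/184841 ≈ 0.054766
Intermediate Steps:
z = 26 (z = -147 + 173 = 26)
L = -10149
(L + Z(z, -266))/(-340351 + 155510) = (-10149 + 26)/(-340351 + 155510) = -10123/(-184841) = -10123*(-1/184841) = 10123/184841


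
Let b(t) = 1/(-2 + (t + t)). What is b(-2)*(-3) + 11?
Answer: 23/2 ≈ 11.500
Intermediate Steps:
b(t) = 1/(-2 + 2*t)
b(-2)*(-3) + 11 = (1/(2*(-1 - 2)))*(-3) + 11 = ((1/2)/(-3))*(-3) + 11 = ((1/2)*(-1/3))*(-3) + 11 = -1/6*(-3) + 11 = 1/2 + 11 = 23/2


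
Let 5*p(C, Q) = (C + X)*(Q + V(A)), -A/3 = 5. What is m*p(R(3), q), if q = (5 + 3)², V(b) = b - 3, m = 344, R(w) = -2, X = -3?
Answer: -15824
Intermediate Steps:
A = -15 (A = -3*5 = -15)
V(b) = -3 + b
q = 64 (q = 8² = 64)
p(C, Q) = (-18 + Q)*(-3 + C)/5 (p(C, Q) = ((C - 3)*(Q + (-3 - 15)))/5 = ((-3 + C)*(Q - 18))/5 = ((-3 + C)*(-18 + Q))/5 = ((-18 + Q)*(-3 + C))/5 = (-18 + Q)*(-3 + C)/5)
m*p(R(3), q) = 344*(54/5 - 18/5*(-2) - ⅗*64 + (⅕)*(-2)*64) = 344*(54/5 + 36/5 - 192/5 - 128/5) = 344*(-46) = -15824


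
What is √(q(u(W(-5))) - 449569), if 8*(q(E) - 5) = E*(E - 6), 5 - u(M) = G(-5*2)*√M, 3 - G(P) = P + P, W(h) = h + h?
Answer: √(-7203614 - 184*I*√10)/4 ≈ 0.027099 - 670.99*I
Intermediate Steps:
W(h) = 2*h
G(P) = 3 - 2*P (G(P) = 3 - (P + P) = 3 - 2*P)
u(M) = 5 - 23*√M (u(M) = 5 - (3 - (-10)*2)*√M = 5 - (3 - 2*(-10))*√M = 5 - (3 + 20)*√M = 5 - 23*√M)
q(E) = 5 + E*(-6 + E)/8 (q(E) = 5 + (E*(E - 6))/8 = 5 + (E*(-6 + E))/8 = 5 + E*(-6 + E)/8)
√(q(u(W(-5))) - 449569) = √((5 - 3*(5 - 23*I*√10)/4 + (5 - 23*I*√10)²/8) - 449569) = √((5 + (-15/4 + 69*I*√10/4) + (5 - 23*I*√10)²/8) - 449569) = √((5/4 + (5 - 23*I*√10)²/8 + 69*I*√10/4) - 449569) = √(-1798271/4 + (5 - 23*I*√10)²/8 + 69*I*√10/4)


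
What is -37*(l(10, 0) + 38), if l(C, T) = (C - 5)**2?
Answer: -2331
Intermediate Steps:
l(C, T) = (-5 + C)**2
-37*(l(10, 0) + 38) = -37*((-5 + 10)**2 + 38) = -37*(5**2 + 38) = -37*(25 + 38) = -37*63 = -2331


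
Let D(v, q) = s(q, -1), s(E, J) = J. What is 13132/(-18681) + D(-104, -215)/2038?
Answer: -26781697/38071878 ≈ -0.70345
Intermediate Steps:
D(v, q) = -1
13132/(-18681) + D(-104, -215)/2038 = 13132/(-18681) - 1/2038 = 13132*(-1/18681) - 1*1/2038 = -13132/18681 - 1/2038 = -26781697/38071878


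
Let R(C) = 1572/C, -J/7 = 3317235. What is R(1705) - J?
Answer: 39591201297/1705 ≈ 2.3221e+7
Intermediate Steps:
J = -23220645 (J = -7*3317235 = -23220645)
R(1705) - J = 1572/1705 - 1*(-23220645) = 1572*(1/1705) + 23220645 = 1572/1705 + 23220645 = 39591201297/1705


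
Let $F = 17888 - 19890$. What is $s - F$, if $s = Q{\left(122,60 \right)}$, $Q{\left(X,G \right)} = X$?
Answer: $2124$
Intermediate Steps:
$F = -2002$ ($F = 17888 - 19890 = -2002$)
$s = 122$
$s - F = 122 - -2002 = 122 + 2002 = 2124$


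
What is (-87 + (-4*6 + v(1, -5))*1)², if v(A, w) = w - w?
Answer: 12321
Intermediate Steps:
v(A, w) = 0
(-87 + (-4*6 + v(1, -5))*1)² = (-87 + (-4*6 + 0)*1)² = (-87 + (-24 + 0)*1)² = (-87 - 24*1)² = (-87 - 24)² = (-111)² = 12321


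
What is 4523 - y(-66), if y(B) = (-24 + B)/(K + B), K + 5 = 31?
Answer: 18083/4 ≈ 4520.8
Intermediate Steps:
K = 26 (K = -5 + 31 = 26)
y(B) = (-24 + B)/(26 + B)
4523 - y(-66) = 4523 - (-24 - 66)/(26 - 66) = 4523 - (-90)/(-40) = 4523 - (-1)*(-90)/40 = 4523 - 1*9/4 = 4523 - 9/4 = 18083/4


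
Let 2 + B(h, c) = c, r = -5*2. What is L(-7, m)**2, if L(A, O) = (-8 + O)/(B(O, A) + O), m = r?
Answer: 324/361 ≈ 0.89751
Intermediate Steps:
r = -10
B(h, c) = -2 + c
m = -10
L(A, O) = (-8 + O)/(-2 + A + O) (L(A, O) = (-8 + O)/((-2 + A) + O) = (-8 + O)/(-2 + A + O))
L(-7, m)**2 = ((-8 - 10)/(-2 - 7 - 10))**2 = (-18/(-19))**2 = (-1/19*(-18))**2 = (18/19)**2 = 324/361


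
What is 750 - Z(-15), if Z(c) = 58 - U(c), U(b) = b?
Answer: 677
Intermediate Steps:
Z(c) = 58 - c
750 - Z(-15) = 750 - (58 - 1*(-15)) = 750 - (58 + 15) = 750 - 1*73 = 750 - 73 = 677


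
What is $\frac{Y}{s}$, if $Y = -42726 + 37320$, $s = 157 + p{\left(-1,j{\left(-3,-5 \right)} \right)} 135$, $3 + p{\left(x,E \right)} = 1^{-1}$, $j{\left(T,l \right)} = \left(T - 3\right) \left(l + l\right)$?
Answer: $\frac{5406}{113} \approx 47.841$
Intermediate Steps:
$j{\left(T,l \right)} = 2 l \left(-3 + T\right)$ ($j{\left(T,l \right)} = \left(-3 + T\right) 2 l = 2 l \left(-3 + T\right)$)
$p{\left(x,E \right)} = -2$ ($p{\left(x,E \right)} = -3 + 1^{-1} = -3 + 1 = -2$)
$s = -113$ ($s = 157 - 270 = -113$)
$Y = -5406$
$\frac{Y}{s} = - \frac{5406}{-113} = \left(-5406\right) \left(- \frac{1}{113}\right) = \frac{5406}{113}$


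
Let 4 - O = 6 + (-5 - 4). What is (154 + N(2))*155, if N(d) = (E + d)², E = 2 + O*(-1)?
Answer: 25265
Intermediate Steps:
O = 7 (O = 4 - (6 + (-5 - 4)) = 4 - (6 - 9) = 4 - 1*(-3) = 4 + 3 = 7)
E = -5 (E = 2 + 7*(-1) = 2 - 7 = -5)
N(d) = (-5 + d)²
(154 + N(2))*155 = (154 + (-5 + 2)²)*155 = (154 + (-3)²)*155 = (154 + 9)*155 = 163*155 = 25265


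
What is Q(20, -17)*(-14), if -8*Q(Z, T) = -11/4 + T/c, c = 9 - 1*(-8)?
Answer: -105/16 ≈ -6.5625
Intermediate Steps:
c = 17 (c = 9 + 8 = 17)
Q(Z, T) = 11/32 - T/136 (Q(Z, T) = -(-11/4 + T/17)/8 = 11/32 - T/136)
Q(20, -17)*(-14) = (11/32 - 1/136*(-17))*(-14) = (11/32 + ⅛)*(-14) = (15/32)*(-14) = -105/16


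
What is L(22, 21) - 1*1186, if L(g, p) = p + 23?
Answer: -1142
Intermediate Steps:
L(g, p) = 23 + p
L(22, 21) - 1*1186 = (23 + 21) - 1*1186 = 44 - 1186 = -1142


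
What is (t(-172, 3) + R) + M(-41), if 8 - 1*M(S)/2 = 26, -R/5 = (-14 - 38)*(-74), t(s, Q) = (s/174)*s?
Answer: -1662220/87 ≈ -19106.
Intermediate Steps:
t(s, Q) = s²/174 (t(s, Q) = (s*(1/174))*s = (s/174)*s = s²/174)
R = -19240 (R = -5*(-14 - 38)*(-74) = -(-260)*(-74) = -5*3848 = -19240)
M(S) = -36 (M(S) = 16 - 2*26 = 16 - 52 = -36)
(t(-172, 3) + R) + M(-41) = ((1/174)*(-172)² - 19240) - 36 = ((1/174)*29584 - 19240) - 36 = (14792/87 - 19240) - 36 = -1659088/87 - 36 = -1662220/87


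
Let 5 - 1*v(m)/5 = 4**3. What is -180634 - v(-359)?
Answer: -180339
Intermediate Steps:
v(m) = -295 (v(m) = 25 - 5*4**3 = 25 - 5*64 = 25 - 320 = -295)
-180634 - v(-359) = -180634 - 1*(-295) = -180634 + 295 = -180339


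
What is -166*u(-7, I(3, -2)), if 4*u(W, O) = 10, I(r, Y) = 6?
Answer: -415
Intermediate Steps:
u(W, O) = 5/2 (u(W, O) = (¼)*10 = 5/2)
-166*u(-7, I(3, -2)) = -166*5/2 = -415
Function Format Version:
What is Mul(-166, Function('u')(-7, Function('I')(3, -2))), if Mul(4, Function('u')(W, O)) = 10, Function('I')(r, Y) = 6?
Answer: -415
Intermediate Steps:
Function('u')(W, O) = Rational(5, 2) (Function('u')(W, O) = Mul(Rational(1, 4), 10) = Rational(5, 2))
Mul(-166, Function('u')(-7, Function('I')(3, -2))) = Mul(-166, Rational(5, 2)) = -415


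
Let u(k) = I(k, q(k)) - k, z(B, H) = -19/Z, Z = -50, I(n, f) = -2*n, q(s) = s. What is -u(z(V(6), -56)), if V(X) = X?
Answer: 57/50 ≈ 1.1400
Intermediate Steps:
z(B, H) = 19/50 (z(B, H) = -19/(-50) = -19*(-1/50) = 19/50)
u(k) = -3*k (u(k) = -2*k - k = -3*k)
-u(z(V(6), -56)) = -(-3)*19/50 = -1*(-57/50) = 57/50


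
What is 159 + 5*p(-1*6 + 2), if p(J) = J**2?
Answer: 239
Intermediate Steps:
159 + 5*p(-1*6 + 2) = 159 + 5*(-1*6 + 2)**2 = 159 + 5*(-6 + 2)**2 = 159 + 5*(-4)**2 = 159 + 5*16 = 159 + 80 = 239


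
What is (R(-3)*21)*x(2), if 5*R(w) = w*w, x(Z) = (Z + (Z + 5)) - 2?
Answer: 1323/5 ≈ 264.60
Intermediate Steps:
x(Z) = 3 + 2*Z (x(Z) = (Z + (5 + Z)) - 2 = (5 + 2*Z) - 2 = 3 + 2*Z)
R(w) = w²/5 (R(w) = (w*w)/5 = w²/5)
(R(-3)*21)*x(2) = (((⅕)*(-3)²)*21)*(3 + 2*2) = (((⅕)*9)*21)*(3 + 4) = ((9/5)*21)*7 = (189/5)*7 = 1323/5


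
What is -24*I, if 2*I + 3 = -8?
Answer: 132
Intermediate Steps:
I = -11/2 (I = -3/2 + (½)*(-8) = -3/2 - 4 = -11/2 ≈ -5.5000)
-24*I = -24*(-11/2) = 132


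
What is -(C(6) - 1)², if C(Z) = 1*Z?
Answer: -25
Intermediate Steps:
C(Z) = Z
-(C(6) - 1)² = -(6 - 1)² = -1*5² = -1*25 = -25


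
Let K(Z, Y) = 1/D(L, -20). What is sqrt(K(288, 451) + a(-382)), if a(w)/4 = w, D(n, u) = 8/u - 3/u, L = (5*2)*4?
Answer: 2*I*sqrt(383) ≈ 39.141*I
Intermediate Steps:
L = 40 (L = 10*4 = 40)
D(n, u) = 5/u
a(w) = 4*w
K(Z, Y) = -4 (K(Z, Y) = 1/(5/(-20)) = 1/(5*(-1/20)) = 1/(-1/4) = -4)
sqrt(K(288, 451) + a(-382)) = sqrt(-4 + 4*(-382)) = sqrt(-4 - 1528) = sqrt(-1532) = 2*I*sqrt(383)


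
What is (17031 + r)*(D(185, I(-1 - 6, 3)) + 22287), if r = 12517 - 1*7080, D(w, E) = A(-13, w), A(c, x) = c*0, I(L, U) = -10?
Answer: 500744316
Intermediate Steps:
A(c, x) = 0
D(w, E) = 0
r = 5437 (r = 12517 - 7080 = 5437)
(17031 + r)*(D(185, I(-1 - 6, 3)) + 22287) = (17031 + 5437)*(0 + 22287) = 22468*22287 = 500744316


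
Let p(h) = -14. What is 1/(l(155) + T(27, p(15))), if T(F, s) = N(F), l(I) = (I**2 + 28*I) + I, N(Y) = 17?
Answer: 1/28537 ≈ 3.5042e-5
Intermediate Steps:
l(I) = I**2 + 29*I
T(F, s) = 17
1/(l(155) + T(27, p(15))) = 1/(155*(29 + 155) + 17) = 1/(155*184 + 17) = 1/(28520 + 17) = 1/28537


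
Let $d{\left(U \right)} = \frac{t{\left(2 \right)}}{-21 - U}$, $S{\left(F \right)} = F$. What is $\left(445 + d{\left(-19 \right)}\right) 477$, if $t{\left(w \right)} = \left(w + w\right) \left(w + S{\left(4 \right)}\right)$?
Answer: $206541$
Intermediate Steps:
$t{\left(w \right)} = 2 w \left(4 + w\right)$ ($t{\left(w \right)} = \left(w + w\right) \left(w + 4\right) = 2 w \left(4 + w\right)$)
$d{\left(U \right)} = \frac{24}{-21 - U}$ ($d{\left(U \right)} = \frac{2 \cdot 2 \left(4 + 2\right)}{-21 - U} = \frac{2 \cdot 2 \cdot 6}{-21 - U} = \frac{24}{-21 - U}$)
$\left(445 + d{\left(-19 \right)}\right) 477 = \left(445 - \frac{24}{21 - 19}\right) 477 = \left(445 - \frac{24}{2}\right) 477 = \left(445 - 12\right) 477 = 433 \cdot 477 = 206541$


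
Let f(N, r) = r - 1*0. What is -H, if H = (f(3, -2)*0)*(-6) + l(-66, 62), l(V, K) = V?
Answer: 66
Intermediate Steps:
f(N, r) = r (f(N, r) = r + 0 = r)
H = -66 (H = -2*0*(-6) - 66 = 0*(-6) - 66 = 0 - 66 = -66)
-H = -1*(-66) = 66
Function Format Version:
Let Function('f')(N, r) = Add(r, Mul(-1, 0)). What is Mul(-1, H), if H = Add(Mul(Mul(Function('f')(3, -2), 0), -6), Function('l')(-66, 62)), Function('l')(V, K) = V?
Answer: 66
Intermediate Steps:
Function('f')(N, r) = r (Function('f')(N, r) = Add(r, 0) = r)
H = -66 (H = Add(Mul(Mul(-2, 0), -6), -66) = Add(Mul(0, -6), -66) = Add(0, -66) = -66)
Mul(-1, H) = Mul(-1, -66) = 66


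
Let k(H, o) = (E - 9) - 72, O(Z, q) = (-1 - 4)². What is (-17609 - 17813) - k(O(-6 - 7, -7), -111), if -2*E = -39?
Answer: -70721/2 ≈ -35361.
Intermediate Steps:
E = 39/2 (E = -½*(-39) = 39/2 ≈ 19.500)
O(Z, q) = 25 (O(Z, q) = (-5)² = 25)
k(H, o) = -123/2 (k(H, o) = (39/2 - 9) - 72 = 21/2 - 72 = -123/2)
(-17609 - 17813) - k(O(-6 - 7, -7), -111) = (-17609 - 17813) - 1*(-123/2) = -35422 + 123/2 = -70721/2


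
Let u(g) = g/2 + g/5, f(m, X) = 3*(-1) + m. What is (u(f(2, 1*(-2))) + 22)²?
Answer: 45369/100 ≈ 453.69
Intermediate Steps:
f(m, X) = -3 + m
u(g) = 7*g/10 (u(g) = g*(½) + g*(⅕) = g/2 + g/5 = 7*g/10)
(u(f(2, 1*(-2))) + 22)² = (7*(-3 + 2)/10 + 22)² = ((7/10)*(-1) + 22)² = (-7/10 + 22)² = (213/10)² = 45369/100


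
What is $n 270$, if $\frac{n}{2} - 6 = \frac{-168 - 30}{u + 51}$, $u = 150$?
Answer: $\frac{181440}{67} \approx 2708.1$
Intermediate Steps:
$n = \frac{672}{67}$ ($n = 12 + 2 \frac{-168 - 30}{150 + 51} = 12 + 2 \left(- \frac{198}{201}\right) = 12 + 2 \left(\left(-198\right) \frac{1}{201}\right) = 12 + 2 \left(- \frac{66}{67}\right) = 12 - \frac{132}{67} = \frac{672}{67} \approx 10.03$)
$n 270 = \frac{672}{67} \cdot 270 = \frac{181440}{67}$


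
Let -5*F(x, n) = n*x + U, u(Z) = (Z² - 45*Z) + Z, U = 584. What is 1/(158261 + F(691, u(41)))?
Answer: 5/875714 ≈ 5.7096e-6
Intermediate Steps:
u(Z) = Z² - 44*Z
F(x, n) = -584/5 - n*x/5 (F(x, n) = -(n*x + 584)/5 = -(584 + n*x)/5 = -584/5 - n*x/5)
1/(158261 + F(691, u(41))) = 1/(158261 + (-584/5 - ⅕*41*(-44 + 41)*691)) = 1/(158261 + (-584/5 - ⅕*41*(-3)*691)) = 1/(158261 + (-584/5 - ⅕*(-123)*691)) = 1/(158261 + (-584/5 + 84993/5)) = 1/(158261 + 84409/5) = 1/(875714/5) = 5/875714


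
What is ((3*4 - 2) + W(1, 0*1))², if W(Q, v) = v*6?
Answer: 100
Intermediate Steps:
W(Q, v) = 6*v
((3*4 - 2) + W(1, 0*1))² = ((3*4 - 2) + 6*(0*1))² = ((12 - 2) + 6*0)² = (10 + 0)² = 10² = 100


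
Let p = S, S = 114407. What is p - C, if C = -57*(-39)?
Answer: 112184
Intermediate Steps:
C = 2223
p = 114407
p - C = 114407 - 1*2223 = 114407 - 2223 = 112184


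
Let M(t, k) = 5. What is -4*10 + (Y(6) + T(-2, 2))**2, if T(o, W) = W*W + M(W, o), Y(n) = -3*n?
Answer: 41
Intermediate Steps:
T(o, W) = 5 + W**2 (T(o, W) = W*W + 5 = W**2 + 5 = 5 + W**2)
-4*10 + (Y(6) + T(-2, 2))**2 = -4*10 + (-3*6 + (5 + 2**2))**2 = -40 + (-18 + (5 + 4))**2 = -40 + (-18 + 9)**2 = -40 + (-9)**2 = -40 + 81 = 41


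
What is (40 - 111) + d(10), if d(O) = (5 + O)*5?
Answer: 4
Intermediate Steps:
d(O) = 25 + 5*O
(40 - 111) + d(10) = (40 - 111) + (25 + 5*10) = -71 + (25 + 50) = -71 + 75 = 4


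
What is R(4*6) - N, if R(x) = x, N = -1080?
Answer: 1104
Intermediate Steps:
R(4*6) - N = 4*6 - 1*(-1080) = 24 + 1080 = 1104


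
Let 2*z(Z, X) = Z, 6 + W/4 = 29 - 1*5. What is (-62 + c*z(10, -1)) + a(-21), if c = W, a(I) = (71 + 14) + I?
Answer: 362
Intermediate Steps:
W = 72 (W = -24 + 4*(29 - 1*5) = -24 + 4*(29 - 5) = -24 + 4*24 = -24 + 96 = 72)
z(Z, X) = Z/2
a(I) = 85 + I
c = 72
(-62 + c*z(10, -1)) + a(-21) = (-62 + 72*((½)*10)) + (85 - 21) = (-62 + 72*5) + 64 = (-62 + 360) + 64 = 298 + 64 = 362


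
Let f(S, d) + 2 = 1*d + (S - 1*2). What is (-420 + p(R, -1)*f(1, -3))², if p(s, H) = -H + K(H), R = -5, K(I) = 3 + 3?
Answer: 213444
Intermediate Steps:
K(I) = 6
p(s, H) = 6 - H (p(s, H) = -H + 6 = 6 - H)
f(S, d) = -4 + S + d (f(S, d) = -2 + (1*d + (S - 1*2)) = -2 + (d + (S - 2)) = -2 + (d + (-2 + S)) = -2 + (-2 + S + d) = -4 + S + d)
(-420 + p(R, -1)*f(1, -3))² = (-420 + (6 - 1*(-1))*(-4 + 1 - 3))² = (-420 + (6 + 1)*(-6))² = (-420 + 7*(-6))² = (-420 - 42)² = (-462)² = 213444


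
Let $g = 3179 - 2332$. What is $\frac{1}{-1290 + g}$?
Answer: $- \frac{1}{443} \approx -0.0022573$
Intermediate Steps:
$g = 847$ ($g = 3179 - 2332 = 847$)
$\frac{1}{-1290 + g} = \frac{1}{-1290 + 847} = \frac{1}{-443} = - \frac{1}{443}$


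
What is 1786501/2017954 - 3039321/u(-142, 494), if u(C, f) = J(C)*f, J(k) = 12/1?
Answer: -1020436598551/1993738552 ≈ -511.82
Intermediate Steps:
J(k) = 12 (J(k) = 12*1 = 12)
u(C, f) = 12*f
1786501/2017954 - 3039321/u(-142, 494) = 1786501/2017954 - 3039321/(12*494) = 1786501*(1/2017954) - 3039321/5928 = 1786501/2017954 - 3039321*1/5928 = 1786501/2017954 - 1013107/1976 = -1020436598551/1993738552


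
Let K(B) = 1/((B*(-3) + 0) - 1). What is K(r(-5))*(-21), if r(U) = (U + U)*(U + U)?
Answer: 3/43 ≈ 0.069767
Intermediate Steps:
r(U) = 4*U² (r(U) = (2*U)*(2*U) = 4*U²)
K(B) = 1/(-1 - 3*B) (K(B) = 1/((-3*B + 0) - 1) = 1/(-3*B - 1) = 1/(-1 - 3*B))
K(r(-5))*(-21) = -1/(1 + 3*(4*(-5)²))*(-21) = -1/(1 + 3*(4*25))*(-21) = -1/(1 + 3*100)*(-21) = -1/(1 + 300)*(-21) = -1/301*(-21) = 3/43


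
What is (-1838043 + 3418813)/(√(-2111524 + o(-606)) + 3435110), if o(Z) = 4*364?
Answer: 1357529708675/2949995705542 - 2371155*I*√58613/2949995705542 ≈ 0.46018 - 0.0001946*I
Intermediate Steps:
o(Z) = 1456
(-1838043 + 3418813)/(√(-2111524 + o(-606)) + 3435110) = (-1838043 + 3418813)/(√(-2111524 + 1456) + 3435110) = 1580770/(√(-2110068) + 3435110) = 1580770/(6*I*√58613 + 3435110) = 1580770/(3435110 + 6*I*√58613)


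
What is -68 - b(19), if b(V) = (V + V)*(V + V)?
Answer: -1512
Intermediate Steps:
b(V) = 4*V**2 (b(V) = (2*V)*(2*V) = 4*V**2)
-68 - b(19) = -68 - 4*19**2 = -68 - 4*361 = -68 - 1*1444 = -68 - 1444 = -1512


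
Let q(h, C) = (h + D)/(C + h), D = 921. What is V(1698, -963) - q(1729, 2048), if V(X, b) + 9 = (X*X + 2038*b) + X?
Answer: 3483520673/3777 ≈ 9.2230e+5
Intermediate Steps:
q(h, C) = (921 + h)/(C + h) (q(h, C) = (h + 921)/(C + h) = (921 + h)/(C + h))
V(X, b) = -9 + X + X² + 2038*b (V(X, b) = -9 + ((X*X + 2038*b) + X) = -9 + ((X² + 2038*b) + X) = -9 + (X + X² + 2038*b) = -9 + X + X² + 2038*b)
V(1698, -963) - q(1729, 2048) = (-9 + 1698 + 1698² + 2038*(-963)) - (921 + 1729)/(2048 + 1729) = (-9 + 1698 + 2883204 - 1962594) - 2650/3777 = 922299 - 2650/3777 = 3483520673/3777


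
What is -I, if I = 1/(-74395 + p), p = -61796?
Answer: 1/136191 ≈ 7.3426e-6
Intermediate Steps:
I = -1/136191 (I = 1/(-74395 - 61796) = 1/(-136191) = -1/136191 ≈ -7.3426e-6)
-I = -1*(-1/136191) = 1/136191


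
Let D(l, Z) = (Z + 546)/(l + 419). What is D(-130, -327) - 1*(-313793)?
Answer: 90686396/289 ≈ 3.1379e+5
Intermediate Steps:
D(l, Z) = (546 + Z)/(419 + l)
D(-130, -327) - 1*(-313793) = (546 - 327)/(419 - 130) - 1*(-313793) = 219/289 + 313793 = 90686396/289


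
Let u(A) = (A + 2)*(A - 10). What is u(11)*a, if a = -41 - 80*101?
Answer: -105573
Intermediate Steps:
u(A) = (-10 + A)*(2 + A) (u(A) = (2 + A)*(-10 + A) = (-10 + A)*(2 + A))
a = -8121 (a = -41 - 8080 = -8121)
u(11)*a = (-20 + 11**2 - 8*11)*(-8121) = (-20 + 121 - 88)*(-8121) = 13*(-8121) = -105573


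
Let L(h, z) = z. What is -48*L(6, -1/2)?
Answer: 24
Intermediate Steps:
-48*L(6, -1/2) = -(-48)/2 = -48*(-½) = 24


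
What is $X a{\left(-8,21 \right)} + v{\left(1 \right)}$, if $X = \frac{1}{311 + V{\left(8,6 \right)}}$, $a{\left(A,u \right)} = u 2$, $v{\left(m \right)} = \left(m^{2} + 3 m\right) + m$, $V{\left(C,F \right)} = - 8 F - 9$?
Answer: $\frac{656}{127} \approx 5.1654$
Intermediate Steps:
$V{\left(C,F \right)} = -9 - 8 F$
$v{\left(m \right)} = m^{2} + 4 m$
$a{\left(A,u \right)} = 2 u$
$X = \frac{1}{254}$ ($X = \frac{1}{311 - 57} = \frac{1}{254} \approx 0.003937$)
$X a{\left(-8,21 \right)} + v{\left(1 \right)} = \frac{2 \cdot 21}{254} + 1 \left(4 + 1\right) = \frac{1}{254} \cdot 42 + 1 \cdot 5 = \frac{21}{127} + 5 = \frac{656}{127}$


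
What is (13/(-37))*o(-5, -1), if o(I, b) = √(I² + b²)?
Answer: -13*√26/37 ≈ -1.7915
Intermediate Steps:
(13/(-37))*o(-5, -1) = (13/(-37))*√((-5)² + (-1)²) = (13*(-1/37))*√(25 + 1) = -13*√26/37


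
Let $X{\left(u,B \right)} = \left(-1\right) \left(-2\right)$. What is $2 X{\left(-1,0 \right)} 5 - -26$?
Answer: $46$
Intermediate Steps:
$X{\left(u,B \right)} = 2$
$2 X{\left(-1,0 \right)} 5 - -26 = 2 \cdot 2 \cdot 5 - -26 = 4 \cdot 5 + 26 = 20 + 26 = 46$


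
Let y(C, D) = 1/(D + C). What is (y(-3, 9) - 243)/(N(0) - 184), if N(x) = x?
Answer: 1457/1104 ≈ 1.3197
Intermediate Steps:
y(C, D) = 1/(C + D)
(y(-3, 9) - 243)/(N(0) - 184) = (1/(-3 + 9) - 243)/(0 - 184) = (1/6 - 243)/(-184) = (1/6 - 243)*(-1/184) = -1457/6*(-1/184) = 1457/1104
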